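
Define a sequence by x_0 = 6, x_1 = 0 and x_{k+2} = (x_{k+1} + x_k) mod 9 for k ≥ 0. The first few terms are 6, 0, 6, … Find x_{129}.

x_0 = 6; x_1 = 0; x_2 = 6; x_3 = 6; x_4 = 3; x_5 = 0; x_6 = 3; x_7 = 3; x_8 = 6; x_9 = 0.
Since (x_8, x_9) = (x_0, x_1) = (6, 0) (two consecutive terms determine the rest), the sequence is periodic with period 8.
So x_{129} = x_{0 + ((129-0) mod 8)} = x_1 = 0.

0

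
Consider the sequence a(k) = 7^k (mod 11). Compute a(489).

Computing terms: a(0) = 1; a(1) = 7; a(2) = 5; a(3) = 2; a(4) = 3; a(5) = 10; a(6) = 4; a(7) = 6; a(8) = 9; a(9) = 8; a(10) = 1.
Since a(10) = a(0) = 1, the sequence is periodic with period 10.
(489 - 0) mod 10 = 9, so a(489) = a(9) = 8.

8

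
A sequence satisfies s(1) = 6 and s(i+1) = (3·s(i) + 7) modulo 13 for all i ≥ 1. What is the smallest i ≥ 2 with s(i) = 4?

3

Computing terms: s(1) = 6, s(2) = 12, s(3) = 4, s(4) = 6.
The sequence repeats with period 3.
The value 4 first appears (with i ≥ 2) at s(3).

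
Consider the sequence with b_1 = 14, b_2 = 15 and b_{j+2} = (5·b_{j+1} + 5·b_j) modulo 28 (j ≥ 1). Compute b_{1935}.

We have b_1 = 14; b_2 = 15; b_3 = 5; b_4 = 16; b_5 = 21; b_6 = 17; b_7 = 22; b_8 = 27; b_9 = 21; b_{10} = 16; b_{11} = 17; b_{12} = 25; b_{13} = 14; b_{14} = 27; b_{15} = 9; b_{16} = 12; b_{17} = 21; b_{18} = 25; b_{19} = 6; b_{20} = 15; b_{21} = 21; b_{22} = 12; b_{23} = 25; b_{24} = 17; b_{25} = 14; b_{26} = 15.
Since (b_{25}, b_{26}) = (b_1, b_2) = (14, 15) (two consecutive terms determine the rest), the sequence is periodic with period 24.
So b_{1935} = b_{1 + ((1935-1) mod 24)} = b_{15} = 9.

9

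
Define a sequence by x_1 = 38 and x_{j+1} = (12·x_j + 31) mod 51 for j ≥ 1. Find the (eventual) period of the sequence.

16

Computing terms: x_1 = 38; x_2 = 28; x_3 = 10; x_4 = 49; x_5 = 7; x_6 = 13; x_7 = 34; x_8 = 31; x_9 = 46; x_{10} = 22; x_{11} = 40; x_{12} = 1; x_{13} = 43; x_{14} = 37; x_{15} = 16; x_{16} = 19; x_{17} = 4; x_{18} = 28.
Since x_{18} = x_2 = 28, the sequence is eventually periodic: after a pre-period of length 1 it cycles with period 16.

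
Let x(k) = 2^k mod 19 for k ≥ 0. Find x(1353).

We have x(0) = 1,  x(1) = 2,  x(2) = 4,  x(3) = 8,  x(4) = 16,  x(5) = 13,  x(6) = 7,  x(7) = 14,  x(8) = 9,  x(9) = 18,  x(10) = 17,  x(11) = 15,  x(12) = 11,  x(13) = 3,  x(14) = 6,  x(15) = 12,  x(16) = 5,  x(17) = 10,  x(18) = 1.
Since x(18) = x(0) = 1, the sequence is periodic with period 18.
(1353 - 0) mod 18 = 3, so x(1353) = x(3) = 8.

8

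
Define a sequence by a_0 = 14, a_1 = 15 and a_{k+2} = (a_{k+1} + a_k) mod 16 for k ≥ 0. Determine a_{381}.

4

We have a_0 = 14, a_1 = 15, a_2 = 13, a_3 = 12, a_4 = 9, a_5 = 5, a_6 = 14, a_7 = 3, a_8 = 1, a_9 = 4, a_{10} = 5, a_{11} = 9, a_{12} = 14, a_{13} = 7, a_{14} = 5, a_{15} = 12, a_{16} = 1, a_{17} = 13, a_{18} = 14, a_{19} = 11, a_{20} = 9, a_{21} = 4, a_{22} = 13, a_{23} = 1, a_{24} = 14, a_{25} = 15.
The sequence repeats with period 24.
(381 - 0) mod 24 = 21, so a_{381} = a_{21} = 4.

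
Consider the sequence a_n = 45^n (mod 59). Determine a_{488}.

3

We have a_1 = 45, a_2 = 19, a_3 = 29, a_4 = 7, a_5 = 20, a_6 = 15, a_7 = 26, a_8 = 49, a_9 = 22, a_{10} = 46, a_{11} = 5, a_{12} = 48, a_{13} = 36, a_{14} = 27, a_{15} = 35, a_{16} = 41, a_{17} = 16, a_{18} = 12, a_{19} = 9, a_{20} = 51, a_{21} = 53, a_{22} = 25, a_{23} = 4, a_{24} = 3, a_{25} = 17, a_{26} = 57, a_{27} = 28, a_{28} = 21, a_{29} = 1, a_{30} = 45.
The sequence repeats with period 29.
So a_{488} = a_{1 + ((488-1) mod 29)} = a_{24} = 3.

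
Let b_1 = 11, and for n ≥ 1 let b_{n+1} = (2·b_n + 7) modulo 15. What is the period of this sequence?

Listing terms: b_1 = 11; b_2 = 14; b_3 = 5; b_4 = 2; b_5 = 11.
Since b_5 = b_1 = 11, the sequence is periodic with period 4.

4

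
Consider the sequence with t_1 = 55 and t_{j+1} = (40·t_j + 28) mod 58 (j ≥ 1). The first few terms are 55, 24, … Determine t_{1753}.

4

We have t_1 = 55,  t_2 = 24,  t_3 = 2,  t_4 = 50,  t_5 = 56,  t_6 = 6,  t_7 = 36,  t_8 = 18,  t_9 = 52,  t_{10} = 20,  t_{11} = 16,  t_{12} = 30,  t_{13} = 10,  t_{14} = 22,  t_{15} = 38,  t_{16} = 40,  t_{17} = 4,  t_{18} = 14,  t_{19} = 8,  t_{20} = 0,  t_{21} = 28,  t_{22} = 46,  t_{23} = 12,  t_{24} = 44,  t_{25} = 48,  t_{26} = 34,  t_{27} = 54,  t_{28} = 42,  t_{29} = 26,  t_{30} = 24.
Since t_{30} = t_2 = 24, the sequence is eventually periodic: after a pre-period of length 1 it cycles with period 28.
For j ≥ 2, t_j depends only on (j - 2) mod 28. (1753 - 2) mod 28 = 15, so t_{1753} = t_{17} = 4.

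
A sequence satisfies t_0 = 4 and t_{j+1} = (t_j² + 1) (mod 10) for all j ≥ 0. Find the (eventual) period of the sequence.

6

Computing terms: t_0 = 4,  t_1 = 7,  t_2 = 0,  t_3 = 1,  t_4 = 2,  t_5 = 5,  t_6 = 6,  t_7 = 7.
Since t_7 = t_1 = 7, the sequence is eventually periodic: after a pre-period of length 1 it cycles with period 6.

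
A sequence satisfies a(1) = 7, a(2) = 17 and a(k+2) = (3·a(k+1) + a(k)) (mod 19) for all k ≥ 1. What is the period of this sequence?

40

Computing terms: a(1) = 7; a(2) = 17; a(3) = 1; a(4) = 1; a(5) = 4; a(6) = 13; a(7) = 5; a(8) = 9; a(9) = 13; a(10) = 10; a(11) = 5; a(12) = 6; a(13) = 4; a(14) = 18; a(15) = 1; a(16) = 2; a(17) = 7; a(18) = 4; a(19) = 0; a(20) = 4; a(21) = 12; a(22) = 2; a(23) = 18; a(24) = 18; a(25) = 15; a(26) = 6; a(27) = 14; a(28) = 10; a(29) = 6; a(30) = 9; a(31) = 14; a(32) = 13; a(33) = 15; a(34) = 1; a(35) = 18; a(36) = 17; a(37) = 12; a(38) = 15; a(39) = 0; a(40) = 15; a(41) = 7; a(42) = 17.
The sequence repeats with period 40.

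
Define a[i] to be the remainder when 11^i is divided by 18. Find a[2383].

11

Listing terms: a[1] = 11,  a[2] = 13,  a[3] = 17,  a[4] = 7,  a[5] = 5,  a[6] = 1,  a[7] = 11.
Since a[7] = a[1] = 11, the sequence is periodic with period 6.
So a[2383] = a[1 + ((2383-1) mod 6)] = a[1] = 11.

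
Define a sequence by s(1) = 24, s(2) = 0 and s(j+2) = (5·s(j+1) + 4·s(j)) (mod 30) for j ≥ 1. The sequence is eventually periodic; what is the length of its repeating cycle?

s(1) = 24, s(2) = 0, s(3) = 6, s(4) = 0, s(5) = 24, s(6) = 0.
The sequence repeats with period 4.

4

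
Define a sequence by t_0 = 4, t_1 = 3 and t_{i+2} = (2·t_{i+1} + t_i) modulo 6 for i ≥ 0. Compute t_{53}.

Computing terms: t_0 = 4, t_1 = 3, t_2 = 4, t_3 = 5, t_4 = 2, t_5 = 3, t_6 = 2, t_7 = 1, t_8 = 4, t_9 = 3.
Since (t_8, t_9) = (t_0, t_1) = (4, 3) (two consecutive terms determine the rest), the sequence is periodic with period 8.
So t_{53} = t_{0 + ((53-0) mod 8)} = t_5 = 3.

3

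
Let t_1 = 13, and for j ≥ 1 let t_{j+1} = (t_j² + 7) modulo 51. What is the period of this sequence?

3

Listing terms: t_1 = 13, t_2 = 23, t_3 = 26, t_4 = 20, t_5 = 50, t_6 = 8, t_7 = 20.
Since t_7 = t_4 = 20, the sequence is eventually periodic: after a pre-period of length 3 it cycles with period 3.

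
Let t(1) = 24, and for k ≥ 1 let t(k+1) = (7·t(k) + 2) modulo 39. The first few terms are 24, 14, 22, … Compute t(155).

Computing terms: t(1) = 24,  t(2) = 14,  t(3) = 22,  t(4) = 0,  t(5) = 2,  t(6) = 16,  t(7) = 36,  t(8) = 20,  t(9) = 25,  t(10) = 21,  t(11) = 32,  t(12) = 31,  t(13) = 24.
Since t(13) = t(1) = 24, the sequence is periodic with period 12.
(155 - 1) mod 12 = 10, so t(155) = t(11) = 32.

32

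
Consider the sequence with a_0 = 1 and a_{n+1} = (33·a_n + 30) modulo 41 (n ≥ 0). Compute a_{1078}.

27

Computing terms: a_0 = 1,  a_1 = 22,  a_2 = 18,  a_3 = 9,  a_4 = 40,  a_5 = 38,  a_6 = 13,  a_7 = 8,  a_8 = 7,  a_9 = 15,  a_{10} = 33,  a_{11} = 12,  a_{12} = 16,  a_{13} = 25,  a_{14} = 35,  a_{15} = 37,  a_{16} = 21,  a_{17} = 26,  a_{18} = 27,  a_{19} = 19,  a_{20} = 1.
Since a_{20} = a_0 = 1, the sequence is periodic with period 20.
(1078 - 0) mod 20 = 18, so a_{1078} = a_{18} = 27.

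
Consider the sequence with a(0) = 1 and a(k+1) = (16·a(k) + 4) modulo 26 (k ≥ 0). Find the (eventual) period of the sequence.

3

Computing terms: a(0) = 1, a(1) = 20, a(2) = 12, a(3) = 14, a(4) = 20.
Since a(4) = a(1) = 20, the sequence is eventually periodic: after a pre-period of length 1 it cycles with period 3.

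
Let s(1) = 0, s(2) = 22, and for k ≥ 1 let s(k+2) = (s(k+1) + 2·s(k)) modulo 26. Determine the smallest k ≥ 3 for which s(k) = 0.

Listing terms: s(1) = 0; s(2) = 22; s(3) = 22; s(4) = 14; s(5) = 6; s(6) = 8; s(7) = 20; s(8) = 10; s(9) = 24; s(10) = 18; s(11) = 14; s(12) = 24; s(13) = 0; s(14) = 22.
The sequence repeats with period 12.
The value 0 next appears (with k ≥ 3) at s(13).

13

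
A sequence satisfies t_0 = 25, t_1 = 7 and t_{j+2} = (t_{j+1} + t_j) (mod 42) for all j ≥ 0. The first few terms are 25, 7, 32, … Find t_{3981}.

23

t_0 = 25; t_1 = 7; t_2 = 32; t_3 = 39; t_4 = 29; t_5 = 26; t_6 = 13; t_7 = 39; t_8 = 10; t_9 = 7; t_{10} = 17; t_{11} = 24; t_{12} = 41; t_{13} = 23; t_{14} = 22; t_{15} = 3; t_{16} = 25; t_{17} = 28; t_{18} = 11; t_{19} = 39; t_{20} = 8; t_{21} = 5; t_{22} = 13; t_{23} = 18; t_{24} = 31; t_{25} = 7; t_{26} = 38; t_{27} = 3; t_{28} = 41; t_{29} = 2; t_{30} = 1; t_{31} = 3; t_{32} = 4; t_{33} = 7; t_{34} = 11; t_{35} = 18; t_{36} = 29; t_{37} = 5; t_{38} = 34; t_{39} = 39; t_{40} = 31; t_{41} = 28; t_{42} = 17; t_{43} = 3; t_{44} = 20; t_{45} = 23; t_{46} = 1; t_{47} = 24; t_{48} = 25; t_{49} = 7.
The sequence repeats with period 48.
So t_{3981} = t_{0 + ((3981-0) mod 48)} = t_{45} = 23.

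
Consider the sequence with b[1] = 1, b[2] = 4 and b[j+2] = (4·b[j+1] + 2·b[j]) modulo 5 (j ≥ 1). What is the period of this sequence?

4

b[1] = 1, b[2] = 4, b[3] = 3, b[4] = 0, b[5] = 1, b[6] = 4.
The sequence repeats with period 4.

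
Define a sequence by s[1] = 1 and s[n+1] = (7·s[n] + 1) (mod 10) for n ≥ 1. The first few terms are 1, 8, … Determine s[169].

1

s[1] = 1; s[2] = 8; s[3] = 7; s[4] = 0; s[5] = 1.
The sequence repeats with period 4.
(169 - 1) mod 4 = 0, so s[169] = s[1] = 1.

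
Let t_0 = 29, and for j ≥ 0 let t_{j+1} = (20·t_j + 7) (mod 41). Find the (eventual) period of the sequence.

20

t_0 = 29, t_1 = 13, t_2 = 21, t_3 = 17, t_4 = 19, t_5 = 18, t_6 = 39, t_7 = 8, t_8 = 3, t_9 = 26, t_{10} = 35, t_{11} = 10, t_{12} = 2, t_{13} = 6, t_{14} = 4, t_{15} = 5, t_{16} = 25, t_{17} = 15, t_{18} = 20, t_{19} = 38, t_{20} = 29.
The sequence repeats with period 20.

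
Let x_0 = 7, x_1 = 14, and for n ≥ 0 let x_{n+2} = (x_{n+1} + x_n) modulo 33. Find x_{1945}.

14

We have x_0 = 7; x_1 = 14; x_2 = 21; x_3 = 2; x_4 = 23; x_5 = 25; x_6 = 15; x_7 = 7; x_8 = 22; x_9 = 29; x_{10} = 18; x_{11} = 14; x_{12} = 32; x_{13} = 13; x_{14} = 12; x_{15} = 25; x_{16} = 4; x_{17} = 29; x_{18} = 0; x_{19} = 29; x_{20} = 29; x_{21} = 25; x_{22} = 21; x_{23} = 13; x_{24} = 1; x_{25} = 14; x_{26} = 15; x_{27} = 29; x_{28} = 11; x_{29} = 7; x_{30} = 18; x_{31} = 25; x_{32} = 10; x_{33} = 2; x_{34} = 12; x_{35} = 14; x_{36} = 26; x_{37} = 7; x_{38} = 0; x_{39} = 7; x_{40} = 7; x_{41} = 14.
The sequence repeats with period 40.
(1945 - 0) mod 40 = 25, so x_{1945} = x_{25} = 14.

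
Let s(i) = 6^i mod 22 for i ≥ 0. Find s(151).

We have s(0) = 1,  s(1) = 6,  s(2) = 14,  s(3) = 18,  s(4) = 20,  s(5) = 10,  s(6) = 16,  s(7) = 8,  s(8) = 4,  s(9) = 2,  s(10) = 12,  s(11) = 6.
Since s(11) = s(1) = 6, the sequence is eventually periodic: after a pre-period of length 1 it cycles with period 10.
For i ≥ 1, s(i) depends only on (i - 1) mod 10. (151 - 1) mod 10 = 0, so s(151) = s(1) = 6.

6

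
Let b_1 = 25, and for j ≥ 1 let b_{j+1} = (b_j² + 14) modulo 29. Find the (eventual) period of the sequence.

3

Computing terms: b_1 = 25,  b_2 = 1,  b_3 = 15,  b_4 = 7,  b_5 = 5,  b_6 = 10,  b_7 = 27,  b_8 = 18,  b_9 = 19,  b_{10} = 27.
Since b_{10} = b_7 = 27, the sequence is eventually periodic: after a pre-period of length 6 it cycles with period 3.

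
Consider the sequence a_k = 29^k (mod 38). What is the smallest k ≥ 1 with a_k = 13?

Listing terms: a_0 = 1; a_1 = 29; a_2 = 5; a_3 = 31; a_4 = 25; a_5 = 3; a_6 = 11; a_7 = 15; a_8 = 17; a_9 = 37; a_{10} = 9; a_{11} = 33; a_{12} = 7; a_{13} = 13; a_{14} = 35; a_{15} = 27; a_{16} = 23; a_{17} = 21; a_{18} = 1.
Since a_{18} = a_0 = 1, the sequence is periodic with period 18.
The value 13 first appears (with k ≥ 1) at a_{13}.

13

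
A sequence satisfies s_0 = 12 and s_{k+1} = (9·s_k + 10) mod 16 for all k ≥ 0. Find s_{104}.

12

Listing terms: s_0 = 12, s_1 = 6, s_2 = 0, s_3 = 10, s_4 = 4, s_5 = 14, s_6 = 8, s_7 = 2, s_8 = 12.
Since s_8 = s_0 = 12, the sequence is periodic with period 8.
So s_{104} = s_{0 + ((104-0) mod 8)} = s_0 = 12.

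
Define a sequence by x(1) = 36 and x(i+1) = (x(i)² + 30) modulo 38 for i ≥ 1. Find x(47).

12

Computing terms: x(1) = 36, x(2) = 34, x(3) = 8, x(4) = 18, x(5) = 12, x(6) = 22, x(7) = 20, x(8) = 12.
Since x(8) = x(5) = 12, the sequence is eventually periodic: after a pre-period of length 4 it cycles with period 3.
For i ≥ 5, x(i) depends only on (i - 5) mod 3. (47 - 5) mod 3 = 0, so x(47) = x(5) = 12.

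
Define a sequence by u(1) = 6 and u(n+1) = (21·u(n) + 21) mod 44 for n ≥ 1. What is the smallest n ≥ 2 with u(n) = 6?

Computing terms: u(1) = 6, u(2) = 15, u(3) = 28, u(4) = 37, u(5) = 6.
Since u(5) = u(1) = 6, the sequence is periodic with period 4.
The value 6 next appears (with n ≥ 2) at u(5).

5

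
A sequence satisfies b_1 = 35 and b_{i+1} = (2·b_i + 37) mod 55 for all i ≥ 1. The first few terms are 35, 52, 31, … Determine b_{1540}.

54

Listing terms: b_1 = 35,  b_2 = 52,  b_3 = 31,  b_4 = 44,  b_5 = 15,  b_6 = 12,  b_7 = 6,  b_8 = 49,  b_9 = 25,  b_{10} = 32,  b_{11} = 46,  b_{12} = 19,  b_{13} = 20,  b_{14} = 22,  b_{15} = 26,  b_{16} = 34,  b_{17} = 50,  b_{18} = 27,  b_{19} = 36,  b_{20} = 54,  b_{21} = 35.
The sequence repeats with period 20.
So b_{1540} = b_{1 + ((1540-1) mod 20)} = b_{20} = 54.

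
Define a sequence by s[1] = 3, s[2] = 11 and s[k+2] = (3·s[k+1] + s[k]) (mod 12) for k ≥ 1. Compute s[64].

s[1] = 3,  s[2] = 11,  s[3] = 0,  s[4] = 11,  s[5] = 9,  s[6] = 2,  s[7] = 3,  s[8] = 11.
The sequence repeats with period 6.
(64 - 1) mod 6 = 3, so s[64] = s[4] = 11.

11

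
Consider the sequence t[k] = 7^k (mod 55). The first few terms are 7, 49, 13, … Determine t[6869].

t[1] = 7, t[2] = 49, t[3] = 13, t[4] = 36, t[5] = 32, t[6] = 4, t[7] = 28, t[8] = 31, t[9] = 52, t[10] = 34, t[11] = 18, t[12] = 16, t[13] = 2, t[14] = 14, t[15] = 43, t[16] = 26, t[17] = 17, t[18] = 9, t[19] = 8, t[20] = 1, t[21] = 7.
Since t[21] = t[1] = 7, the sequence is periodic with period 20.
(6869 - 1) mod 20 = 8, so t[6869] = t[9] = 52.

52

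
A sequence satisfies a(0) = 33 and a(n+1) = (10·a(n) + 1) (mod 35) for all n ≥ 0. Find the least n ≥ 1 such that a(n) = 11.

4

We have a(0) = 33; a(1) = 16; a(2) = 21; a(3) = 1; a(4) = 11; a(5) = 6; a(6) = 26; a(7) = 16.
Since a(7) = a(1) = 16, the sequence is eventually periodic: after a pre-period of length 1 it cycles with period 6.
The value 11 first appears (with n ≥ 1) at a(4).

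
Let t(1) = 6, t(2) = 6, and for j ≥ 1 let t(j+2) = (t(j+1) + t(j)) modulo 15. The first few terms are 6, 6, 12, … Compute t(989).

9

t(1) = 6; t(2) = 6; t(3) = 12; t(4) = 3; t(5) = 0; t(6) = 3; t(7) = 3; t(8) = 6; t(9) = 9; t(10) = 0; t(11) = 9; t(12) = 9; t(13) = 3; t(14) = 12; t(15) = 0; t(16) = 12; t(17) = 12; t(18) = 9; t(19) = 6; t(20) = 0; t(21) = 6; t(22) = 6.
The sequence repeats with period 20.
(989 - 1) mod 20 = 8, so t(989) = t(9) = 9.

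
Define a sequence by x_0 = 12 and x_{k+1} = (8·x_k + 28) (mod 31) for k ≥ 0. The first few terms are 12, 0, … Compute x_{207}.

x_0 = 12, x_1 = 0, x_2 = 28, x_3 = 4, x_4 = 29, x_5 = 12.
Since x_5 = x_0 = 12, the sequence is periodic with period 5.
So x_{207} = x_{0 + ((207-0) mod 5)} = x_2 = 28.

28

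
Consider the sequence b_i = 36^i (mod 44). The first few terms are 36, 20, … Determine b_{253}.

16

Listing terms: b_1 = 36,  b_2 = 20,  b_3 = 16,  b_4 = 4,  b_5 = 12,  b_6 = 36.
Since b_6 = b_1 = 36, the sequence is periodic with period 5.
(253 - 1) mod 5 = 2, so b_{253} = b_3 = 16.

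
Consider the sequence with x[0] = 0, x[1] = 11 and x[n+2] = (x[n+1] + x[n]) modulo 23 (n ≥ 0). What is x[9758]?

7

We have x[0] = 0,  x[1] = 11,  x[2] = 11,  x[3] = 22,  x[4] = 10,  x[5] = 9,  x[6] = 19,  x[7] = 5,  x[8] = 1,  x[9] = 6,  x[10] = 7,  x[11] = 13,  x[12] = 20,  x[13] = 10,  x[14] = 7,  x[15] = 17,  x[16] = 1,  x[17] = 18,  x[18] = 19,  x[19] = 14,  x[20] = 10,  x[21] = 1,  x[22] = 11,  x[23] = 12,  x[24] = 0,  x[25] = 12,  x[26] = 12,  x[27] = 1,  x[28] = 13,  x[29] = 14,  x[30] = 4,  x[31] = 18,  x[32] = 22,  x[33] = 17,  x[34] = 16,  x[35] = 10,  x[36] = 3,  x[37] = 13,  x[38] = 16,  x[39] = 6,  x[40] = 22,  x[41] = 5,  x[42] = 4,  x[43] = 9,  x[44] = 13,  x[45] = 22,  x[46] = 12,  x[47] = 11,  x[48] = 0,  x[49] = 11.
Since (x[48], x[49]) = (x[0], x[1]) = (0, 11) (two consecutive terms determine the rest), the sequence is periodic with period 48.
(9758 - 0) mod 48 = 14, so x[9758] = x[14] = 7.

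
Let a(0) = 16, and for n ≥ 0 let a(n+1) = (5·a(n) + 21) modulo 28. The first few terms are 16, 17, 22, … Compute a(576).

16

a(0) = 16; a(1) = 17; a(2) = 22; a(3) = 19; a(4) = 4; a(5) = 13; a(6) = 2; a(7) = 3; a(8) = 8; a(9) = 5; a(10) = 18; a(11) = 27; a(12) = 16.
The sequence repeats with period 12.
(576 - 0) mod 12 = 0, so a(576) = a(0) = 16.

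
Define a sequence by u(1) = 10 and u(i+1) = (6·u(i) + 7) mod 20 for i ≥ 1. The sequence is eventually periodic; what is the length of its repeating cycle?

Computing terms: u(1) = 10; u(2) = 7; u(3) = 9; u(4) = 1; u(5) = 13; u(6) = 5; u(7) = 17; u(8) = 9.
Since u(8) = u(3) = 9, the sequence is eventually periodic: after a pre-period of length 2 it cycles with period 5.

5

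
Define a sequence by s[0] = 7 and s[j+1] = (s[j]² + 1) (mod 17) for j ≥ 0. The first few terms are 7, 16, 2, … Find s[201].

Listing terms: s[0] = 7, s[1] = 16, s[2] = 2, s[3] = 5, s[4] = 9, s[5] = 14, s[6] = 10, s[7] = 16.
Since s[7] = s[1] = 16, the sequence is eventually periodic: after a pre-period of length 1 it cycles with period 6.
For j ≥ 1, s[j] depends only on (j - 1) mod 6. (201 - 1) mod 6 = 2, so s[201] = s[3] = 5.

5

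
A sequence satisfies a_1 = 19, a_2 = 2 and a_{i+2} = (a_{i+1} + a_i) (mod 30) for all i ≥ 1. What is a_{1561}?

Computing terms: a_1 = 19; a_2 = 2; a_3 = 21; a_4 = 23; a_5 = 14; a_6 = 7; a_7 = 21; a_8 = 28; a_9 = 19; a_{10} = 17; a_{11} = 6; a_{12} = 23; a_{13} = 29; a_{14} = 22; a_{15} = 21; a_{16} = 13; a_{17} = 4; a_{18} = 17; a_{19} = 21; a_{20} = 8; a_{21} = 29; a_{22} = 7; a_{23} = 6; a_{24} = 13; a_{25} = 19; a_{26} = 2.
The sequence repeats with period 24.
So a_{1561} = a_{1 + ((1561-1) mod 24)} = a_1 = 19.

19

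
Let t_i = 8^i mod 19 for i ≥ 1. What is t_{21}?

18

Computing terms: t_1 = 8,  t_2 = 7,  t_3 = 18,  t_4 = 11,  t_5 = 12,  t_6 = 1,  t_7 = 8.
The sequence repeats with period 6.
So t_{21} = t_{1 + ((21-1) mod 6)} = t_3 = 18.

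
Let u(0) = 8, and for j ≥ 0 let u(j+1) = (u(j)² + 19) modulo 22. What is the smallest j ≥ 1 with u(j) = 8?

u(0) = 8; u(1) = 17; u(2) = 0; u(3) = 19; u(4) = 6; u(5) = 11; u(6) = 8.
Since u(6) = u(0) = 8, the sequence is periodic with period 6.
The value 8 next appears (with j ≥ 1) at u(6).

6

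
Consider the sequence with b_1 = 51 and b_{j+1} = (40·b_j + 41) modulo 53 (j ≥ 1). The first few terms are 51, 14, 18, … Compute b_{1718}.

14

Computing terms: b_1 = 51,  b_2 = 14,  b_3 = 18,  b_4 = 19,  b_5 = 6,  b_6 = 16,  b_7 = 45,  b_8 = 39,  b_9 = 11,  b_{10} = 4,  b_{11} = 42,  b_{12} = 25,  b_{13} = 34,  b_{14} = 23,  b_{15} = 7,  b_{16} = 3,  b_{17} = 2,  b_{18} = 15,  b_{19} = 5,  b_{20} = 29,  b_{21} = 35,  b_{22} = 10,  b_{23} = 17,  b_{24} = 32,  b_{25} = 49,  b_{26} = 40,  b_{27} = 51.
Since b_{27} = b_1 = 51, the sequence is periodic with period 26.
So b_{1718} = b_{1 + ((1718-1) mod 26)} = b_2 = 14.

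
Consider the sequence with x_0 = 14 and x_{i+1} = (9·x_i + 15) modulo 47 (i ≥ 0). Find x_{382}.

37

x_0 = 14, x_1 = 0, x_2 = 15, x_3 = 9, x_4 = 2, x_5 = 33, x_6 = 30, x_7 = 3, x_8 = 42, x_9 = 17, x_{10} = 27, x_{11} = 23, x_{12} = 34, x_{13} = 39, x_{14} = 37, x_{15} = 19, x_{16} = 45, x_{17} = 44, x_{18} = 35, x_{19} = 1, x_{20} = 24, x_{21} = 43, x_{22} = 26, x_{23} = 14.
Since x_{23} = x_0 = 14, the sequence is periodic with period 23.
So x_{382} = x_{0 + ((382-0) mod 23)} = x_{14} = 37.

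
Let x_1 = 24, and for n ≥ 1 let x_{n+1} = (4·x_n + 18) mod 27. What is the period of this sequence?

3

x_1 = 24; x_2 = 6; x_3 = 15; x_4 = 24.
The sequence repeats with period 3.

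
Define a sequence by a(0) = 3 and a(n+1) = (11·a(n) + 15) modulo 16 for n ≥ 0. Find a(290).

15

Listing terms: a(0) = 3; a(1) = 0; a(2) = 15; a(3) = 4; a(4) = 11; a(5) = 8; a(6) = 7; a(7) = 12; a(8) = 3.
Since a(8) = a(0) = 3, the sequence is periodic with period 8.
So a(290) = a(0 + ((290-0) mod 8)) = a(2) = 15.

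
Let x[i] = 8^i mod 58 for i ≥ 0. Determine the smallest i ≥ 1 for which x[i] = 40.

Listing terms: x[0] = 1, x[1] = 8, x[2] = 6, x[3] = 48, x[4] = 36, x[5] = 56, x[6] = 42, x[7] = 46, x[8] = 20, x[9] = 44, x[10] = 4, x[11] = 32, x[12] = 24, x[13] = 18, x[14] = 28, x[15] = 50, x[16] = 52, x[17] = 10, x[18] = 22, x[19] = 2, x[20] = 16, x[21] = 12, x[22] = 38, x[23] = 14, x[24] = 54, x[25] = 26, x[26] = 34, x[27] = 40, x[28] = 30, x[29] = 8.
Since x[29] = x[1] = 8, the sequence is eventually periodic: after a pre-period of length 1 it cycles with period 28.
The value 40 first appears (with i ≥ 1) at x[27].

27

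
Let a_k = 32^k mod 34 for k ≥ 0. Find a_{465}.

32

a_0 = 1, a_1 = 32, a_2 = 4, a_3 = 26, a_4 = 16, a_5 = 2, a_6 = 30, a_7 = 8, a_8 = 18, a_9 = 32.
Since a_9 = a_1 = 32, the sequence is eventually periodic: after a pre-period of length 1 it cycles with period 8.
For k ≥ 1, a_k depends only on (k - 1) mod 8. (465 - 1) mod 8 = 0, so a_{465} = a_1 = 32.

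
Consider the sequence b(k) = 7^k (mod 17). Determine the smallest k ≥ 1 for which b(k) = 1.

16

b(0) = 1; b(1) = 7; b(2) = 15; b(3) = 3; b(4) = 4; b(5) = 11; b(6) = 9; b(7) = 12; b(8) = 16; b(9) = 10; b(10) = 2; b(11) = 14; b(12) = 13; b(13) = 6; b(14) = 8; b(15) = 5; b(16) = 1.
The sequence repeats with period 16.
The value 1 next appears (with k ≥ 1) at b(16).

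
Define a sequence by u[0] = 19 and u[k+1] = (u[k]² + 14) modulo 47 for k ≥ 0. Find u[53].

21

Listing terms: u[0] = 19; u[1] = 46; u[2] = 15; u[3] = 4; u[4] = 30; u[5] = 21; u[6] = 32; u[7] = 4.
Since u[7] = u[3] = 4, the sequence is eventually periodic: after a pre-period of length 3 it cycles with period 4.
For k ≥ 3, u[k] depends only on (k - 3) mod 4. (53 - 3) mod 4 = 2, so u[53] = u[5] = 21.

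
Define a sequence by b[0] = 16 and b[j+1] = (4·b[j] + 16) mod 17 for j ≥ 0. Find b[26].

b[0] = 16; b[1] = 12; b[2] = 13; b[3] = 0; b[4] = 16.
The sequence repeats with period 4.
So b[26] = b[0 + ((26-0) mod 4)] = b[2] = 13.

13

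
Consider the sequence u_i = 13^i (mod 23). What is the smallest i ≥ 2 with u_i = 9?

We have u_1 = 13; u_2 = 8; u_3 = 12; u_4 = 18; u_5 = 4; u_6 = 6; u_7 = 9; u_8 = 2; u_9 = 3; u_{10} = 16; u_{11} = 1; u_{12} = 13.
Since u_{12} = u_1 = 13, the sequence is periodic with period 11.
The value 9 first appears (with i ≥ 2) at u_7.

7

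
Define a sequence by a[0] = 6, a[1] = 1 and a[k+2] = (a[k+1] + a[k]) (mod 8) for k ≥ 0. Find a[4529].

7

We have a[0] = 6, a[1] = 1, a[2] = 7, a[3] = 0, a[4] = 7, a[5] = 7, a[6] = 6, a[7] = 5, a[8] = 3, a[9] = 0, a[10] = 3, a[11] = 3, a[12] = 6, a[13] = 1.
Since (a[12], a[13]) = (a[0], a[1]) = (6, 1) (two consecutive terms determine the rest), the sequence is periodic with period 12.
(4529 - 0) mod 12 = 5, so a[4529] = a[5] = 7.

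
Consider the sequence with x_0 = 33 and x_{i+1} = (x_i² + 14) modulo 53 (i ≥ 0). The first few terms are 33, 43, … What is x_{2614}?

13

Listing terms: x_0 = 33,  x_1 = 43,  x_2 = 8,  x_3 = 25,  x_4 = 3,  x_5 = 23,  x_6 = 13,  x_7 = 24,  x_8 = 7,  x_9 = 10,  x_{10} = 8.
Since x_{10} = x_2 = 8, the sequence is eventually periodic: after a pre-period of length 2 it cycles with period 8.
For i ≥ 2, x_i depends only on (i - 2) mod 8. (2614 - 2) mod 8 = 4, so x_{2614} = x_6 = 13.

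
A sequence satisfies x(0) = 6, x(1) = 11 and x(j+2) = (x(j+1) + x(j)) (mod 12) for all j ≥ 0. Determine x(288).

x(0) = 6; x(1) = 11; x(2) = 5; x(3) = 4; x(4) = 9; x(5) = 1; x(6) = 10; x(7) = 11; x(8) = 9; x(9) = 8; x(10) = 5; x(11) = 1; x(12) = 6; x(13) = 7; x(14) = 1; x(15) = 8; x(16) = 9; x(17) = 5; x(18) = 2; x(19) = 7; x(20) = 9; x(21) = 4; x(22) = 1; x(23) = 5; x(24) = 6; x(25) = 11.
Since (x(24), x(25)) = (x(0), x(1)) = (6, 11) (two consecutive terms determine the rest), the sequence is periodic with period 24.
So x(288) = x(0 + ((288-0) mod 24)) = x(0) = 6.

6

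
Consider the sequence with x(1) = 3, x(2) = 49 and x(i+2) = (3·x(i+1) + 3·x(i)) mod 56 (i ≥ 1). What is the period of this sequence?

We have x(1) = 3, x(2) = 49, x(3) = 44, x(4) = 55, x(5) = 17, x(6) = 48, x(7) = 27, x(8) = 1, x(9) = 28, x(10) = 31, x(11) = 9, x(12) = 8, x(13) = 51, x(14) = 9, x(15) = 12, x(16) = 7, x(17) = 1, x(18) = 24, x(19) = 19, x(20) = 17, x(21) = 52, x(22) = 39, x(23) = 49, x(24) = 40, x(25) = 43, x(26) = 25, x(27) = 36, x(28) = 15, x(29) = 41, x(30) = 0, x(31) = 11, x(32) = 33, x(33) = 20, x(34) = 47, x(35) = 33, x(36) = 16, x(37) = 35, x(38) = 41, x(39) = 4, x(40) = 23, x(41) = 25, x(42) = 32, x(43) = 3, x(44) = 49.
The sequence repeats with period 42.

42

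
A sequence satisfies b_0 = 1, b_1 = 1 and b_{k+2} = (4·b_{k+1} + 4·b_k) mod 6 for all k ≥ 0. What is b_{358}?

4

Listing terms: b_0 = 1,  b_1 = 1,  b_2 = 2,  b_3 = 0,  b_4 = 2,  b_5 = 2,  b_6 = 4,  b_7 = 0,  b_8 = 4,  b_9 = 4,  b_{10} = 2,  b_{11} = 0.
Since (b_{10}, b_{11}) = (b_2, b_3) = (2, 0) (two consecutive terms determine the rest), the sequence is eventually periodic: after a pre-period of length 2 it cycles with period 8.
For k ≥ 2, b_k depends only on (k - 2) mod 8. (358 - 2) mod 8 = 4, so b_{358} = b_6 = 4.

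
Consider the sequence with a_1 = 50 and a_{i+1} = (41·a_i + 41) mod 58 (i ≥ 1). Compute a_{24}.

37

Listing terms: a_1 = 50,  a_2 = 3,  a_3 = 48,  a_4 = 37,  a_5 = 50.
Since a_5 = a_1 = 50, the sequence is periodic with period 4.
(24 - 1) mod 4 = 3, so a_{24} = a_4 = 37.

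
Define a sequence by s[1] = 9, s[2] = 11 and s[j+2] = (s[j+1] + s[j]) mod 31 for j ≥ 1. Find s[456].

20

We have s[1] = 9,  s[2] = 11,  s[3] = 20,  s[4] = 0,  s[5] = 20,  s[6] = 20,  s[7] = 9,  s[8] = 29,  s[9] = 7,  s[10] = 5,  s[11] = 12,  s[12] = 17,  s[13] = 29,  s[14] = 15,  s[15] = 13,  s[16] = 28,  s[17] = 10,  s[18] = 7,  s[19] = 17,  s[20] = 24,  s[21] = 10,  s[22] = 3,  s[23] = 13,  s[24] = 16,  s[25] = 29,  s[26] = 14,  s[27] = 12,  s[28] = 26,  s[29] = 7,  s[30] = 2,  s[31] = 9,  s[32] = 11.
Since (s[31], s[32]) = (s[1], s[2]) = (9, 11) (two consecutive terms determine the rest), the sequence is periodic with period 30.
(456 - 1) mod 30 = 5, so s[456] = s[6] = 20.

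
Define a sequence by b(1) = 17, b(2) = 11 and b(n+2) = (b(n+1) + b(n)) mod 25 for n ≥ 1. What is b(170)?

Listing terms: b(1) = 17, b(2) = 11, b(3) = 3, b(4) = 14, b(5) = 17, b(6) = 6, b(7) = 23, b(8) = 4, b(9) = 2, b(10) = 6, b(11) = 8, b(12) = 14, b(13) = 22, b(14) = 11, b(15) = 8, b(16) = 19, b(17) = 2, b(18) = 21, b(19) = 23, b(20) = 19, b(21) = 17, b(22) = 11.
Since (b(21), b(22)) = (b(1), b(2)) = (17, 11) (two consecutive terms determine the rest), the sequence is periodic with period 20.
(170 - 1) mod 20 = 9, so b(170) = b(10) = 6.

6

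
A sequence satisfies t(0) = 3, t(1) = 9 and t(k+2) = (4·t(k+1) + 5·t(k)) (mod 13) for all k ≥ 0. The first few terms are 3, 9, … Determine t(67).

Computing terms: t(0) = 3; t(1) = 9; t(2) = 12; t(3) = 2; t(4) = 3; t(5) = 9.
Since (t(4), t(5)) = (t(0), t(1)) = (3, 9) (two consecutive terms determine the rest), the sequence is periodic with period 4.
So t(67) = t(0 + ((67-0) mod 4)) = t(3) = 2.

2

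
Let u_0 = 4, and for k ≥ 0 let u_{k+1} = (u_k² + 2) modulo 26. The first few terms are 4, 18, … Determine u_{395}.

Listing terms: u_0 = 4; u_1 = 18; u_2 = 14; u_3 = 16; u_4 = 24; u_5 = 6; u_6 = 12; u_7 = 16.
Since u_7 = u_3 = 16, the sequence is eventually periodic: after a pre-period of length 3 it cycles with period 4.
For k ≥ 3, u_k depends only on (k - 3) mod 4. (395 - 3) mod 4 = 0, so u_{395} = u_3 = 16.

16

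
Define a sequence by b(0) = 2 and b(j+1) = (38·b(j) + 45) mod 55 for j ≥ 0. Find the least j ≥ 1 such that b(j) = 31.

9

We have b(0) = 2,  b(1) = 11,  b(2) = 23,  b(3) = 39,  b(4) = 42,  b(5) = 46,  b(6) = 33,  b(7) = 34,  b(8) = 17,  b(9) = 31,  b(10) = 13,  b(11) = 44,  b(12) = 12,  b(13) = 6,  b(14) = 53,  b(15) = 24,  b(16) = 22,  b(17) = 1,  b(18) = 28,  b(19) = 9,  b(20) = 2.
Since b(20) = b(0) = 2, the sequence is periodic with period 20.
The value 31 first appears (with j ≥ 1) at b(9).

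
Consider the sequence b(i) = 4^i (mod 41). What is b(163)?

23

b(1) = 4; b(2) = 16; b(3) = 23; b(4) = 10; b(5) = 40; b(6) = 37; b(7) = 25; b(8) = 18; b(9) = 31; b(10) = 1; b(11) = 4.
Since b(11) = b(1) = 4, the sequence is periodic with period 10.
So b(163) = b(1 + ((163-1) mod 10)) = b(3) = 23.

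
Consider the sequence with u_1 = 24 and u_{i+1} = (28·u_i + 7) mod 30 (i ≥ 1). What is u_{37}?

u_1 = 24,  u_2 = 19,  u_3 = 29,  u_4 = 9,  u_5 = 19.
Since u_5 = u_2 = 19, the sequence is eventually periodic: after a pre-period of length 1 it cycles with period 3.
For i ≥ 2, u_i depends only on (i - 2) mod 3. (37 - 2) mod 3 = 2, so u_{37} = u_4 = 9.

9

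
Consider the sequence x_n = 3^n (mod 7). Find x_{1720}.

4

Listing terms: x_0 = 1, x_1 = 3, x_2 = 2, x_3 = 6, x_4 = 4, x_5 = 5, x_6 = 1.
The sequence repeats with period 6.
(1720 - 0) mod 6 = 4, so x_{1720} = x_4 = 4.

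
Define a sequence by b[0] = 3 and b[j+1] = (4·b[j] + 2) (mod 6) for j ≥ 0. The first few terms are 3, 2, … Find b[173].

We have b[0] = 3,  b[1] = 2,  b[2] = 4,  b[3] = 0,  b[4] = 2.
Since b[4] = b[1] = 2, the sequence is eventually periodic: after a pre-period of length 1 it cycles with period 3.
For j ≥ 1, b[j] depends only on (j - 1) mod 3. (173 - 1) mod 3 = 1, so b[173] = b[2] = 4.

4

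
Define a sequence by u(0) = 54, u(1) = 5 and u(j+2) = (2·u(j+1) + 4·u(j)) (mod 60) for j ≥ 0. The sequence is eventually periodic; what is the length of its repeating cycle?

Computing terms: u(0) = 54, u(1) = 5, u(2) = 46, u(3) = 52, u(4) = 48, u(5) = 4, u(6) = 20, u(7) = 56, u(8) = 12, u(9) = 8, u(10) = 4, u(11) = 40, u(12) = 36, u(13) = 52, u(14) = 8, u(15) = 44, u(16) = 0, u(17) = 56, u(18) = 52, u(19) = 28, u(20) = 24, u(21) = 40, u(22) = 56, u(23) = 32, u(24) = 48, u(25) = 44, u(26) = 40, u(27) = 16, u(28) = 12, u(29) = 28, u(30) = 44, u(31) = 20, u(32) = 36, u(33) = 32, u(34) = 28, u(35) = 4, u(36) = 0, u(37) = 16, u(38) = 32, u(39) = 8, u(40) = 24, u(41) = 20, u(42) = 16, u(43) = 52, u(44) = 48.
Since (u(43), u(44)) = (u(3), u(4)) = (52, 48) (two consecutive terms determine the rest), the sequence is eventually periodic: after a pre-period of length 3 it cycles with period 40.

40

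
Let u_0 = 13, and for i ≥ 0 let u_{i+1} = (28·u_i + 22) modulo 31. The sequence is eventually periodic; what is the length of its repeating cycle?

15

u_0 = 13,  u_1 = 14,  u_2 = 11,  u_3 = 20,  u_4 = 24,  u_5 = 12,  u_6 = 17,  u_7 = 2,  u_8 = 16,  u_9 = 5,  u_{10} = 7,  u_{11} = 1,  u_{12} = 19,  u_{13} = 27,  u_{14} = 3,  u_{15} = 13.
Since u_{15} = u_0 = 13, the sequence is periodic with period 15.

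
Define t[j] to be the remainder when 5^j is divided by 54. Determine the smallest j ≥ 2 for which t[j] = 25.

We have t[1] = 5, t[2] = 25, t[3] = 17, t[4] = 31, t[5] = 47, t[6] = 19, t[7] = 41, t[8] = 43, t[9] = 53, t[10] = 49, t[11] = 29, t[12] = 37, t[13] = 23, t[14] = 7, t[15] = 35, t[16] = 13, t[17] = 11, t[18] = 1, t[19] = 5.
The sequence repeats with period 18.
The value 25 first appears (with j ≥ 2) at t[2].

2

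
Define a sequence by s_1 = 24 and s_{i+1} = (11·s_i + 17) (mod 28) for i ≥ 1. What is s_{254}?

1

s_1 = 24; s_2 = 1; s_3 = 0; s_4 = 17; s_5 = 8; s_6 = 21; s_7 = 24.
Since s_7 = s_1 = 24, the sequence is periodic with period 6.
(254 - 1) mod 6 = 1, so s_{254} = s_2 = 1.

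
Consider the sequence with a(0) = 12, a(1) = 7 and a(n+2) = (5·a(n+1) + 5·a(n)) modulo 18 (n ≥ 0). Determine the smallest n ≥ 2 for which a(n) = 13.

7

Computing terms: a(0) = 12; a(1) = 7; a(2) = 5; a(3) = 6; a(4) = 1; a(5) = 17; a(6) = 0; a(7) = 13; a(8) = 11; a(9) = 12; a(10) = 7.
The sequence repeats with period 9.
The value 13 first appears (with n ≥ 2) at a(7).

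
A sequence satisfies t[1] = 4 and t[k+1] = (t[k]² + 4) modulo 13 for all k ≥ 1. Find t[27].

We have t[1] = 4,  t[2] = 7,  t[3] = 1,  t[4] = 5,  t[5] = 3,  t[6] = 0,  t[7] = 4.
The sequence repeats with period 6.
So t[27] = t[1 + ((27-1) mod 6)] = t[3] = 1.

1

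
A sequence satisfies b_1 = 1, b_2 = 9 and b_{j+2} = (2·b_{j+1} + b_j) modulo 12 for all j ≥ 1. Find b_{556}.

11

b_1 = 1,  b_2 = 9,  b_3 = 7,  b_4 = 11,  b_5 = 5,  b_6 = 9,  b_7 = 11,  b_8 = 7,  b_9 = 1,  b_{10} = 9.
The sequence repeats with period 8.
So b_{556} = b_{1 + ((556-1) mod 8)} = b_4 = 11.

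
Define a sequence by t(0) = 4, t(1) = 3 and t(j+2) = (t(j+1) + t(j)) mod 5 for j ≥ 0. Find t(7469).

Computing terms: t(0) = 4; t(1) = 3; t(2) = 2; t(3) = 0; t(4) = 2; t(5) = 2; t(6) = 4; t(7) = 1; t(8) = 0; t(9) = 1; t(10) = 1; t(11) = 2; t(12) = 3; t(13) = 0; t(14) = 3; t(15) = 3; t(16) = 1; t(17) = 4; t(18) = 0; t(19) = 4; t(20) = 4; t(21) = 3.
The sequence repeats with period 20.
So t(7469) = t(0 + ((7469-0) mod 20)) = t(9) = 1.

1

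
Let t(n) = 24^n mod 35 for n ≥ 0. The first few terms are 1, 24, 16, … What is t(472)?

t(0) = 1, t(1) = 24, t(2) = 16, t(3) = 34, t(4) = 11, t(5) = 19, t(6) = 1.
The sequence repeats with period 6.
(472 - 0) mod 6 = 4, so t(472) = t(4) = 11.

11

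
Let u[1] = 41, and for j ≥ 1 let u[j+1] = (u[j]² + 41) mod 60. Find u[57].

u[1] = 41,  u[2] = 42,  u[3] = 5,  u[4] = 6,  u[5] = 17,  u[6] = 30,  u[7] = 41.
Since u[7] = u[1] = 41, the sequence is periodic with period 6.
(57 - 1) mod 6 = 2, so u[57] = u[3] = 5.

5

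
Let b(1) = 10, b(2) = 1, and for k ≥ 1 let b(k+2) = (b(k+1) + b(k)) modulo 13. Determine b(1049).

We have b(1) = 10, b(2) = 1, b(3) = 11, b(4) = 12, b(5) = 10, b(6) = 9, b(7) = 6, b(8) = 2, b(9) = 8, b(10) = 10, b(11) = 5, b(12) = 2, b(13) = 7, b(14) = 9, b(15) = 3, b(16) = 12, b(17) = 2, b(18) = 1, b(19) = 3, b(20) = 4, b(21) = 7, b(22) = 11, b(23) = 5, b(24) = 3, b(25) = 8, b(26) = 11, b(27) = 6, b(28) = 4, b(29) = 10, b(30) = 1.
Since (b(29), b(30)) = (b(1), b(2)) = (10, 1) (two consecutive terms determine the rest), the sequence is periodic with period 28.
(1049 - 1) mod 28 = 12, so b(1049) = b(13) = 7.

7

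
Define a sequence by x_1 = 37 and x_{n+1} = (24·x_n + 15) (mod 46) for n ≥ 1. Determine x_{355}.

11

We have x_1 = 37; x_2 = 29; x_3 = 21; x_4 = 13; x_5 = 5; x_6 = 43; x_7 = 35; x_8 = 27; x_9 = 19; x_{10} = 11; x_{11} = 3; x_{12} = 41; x_{13} = 33; x_{14} = 25; x_{15} = 17; x_{16} = 9; x_{17} = 1; x_{18} = 39; x_{19} = 31; x_{20} = 23; x_{21} = 15; x_{22} = 7; x_{23} = 45; x_{24} = 37.
The sequence repeats with period 23.
So x_{355} = x_{1 + ((355-1) mod 23)} = x_{10} = 11.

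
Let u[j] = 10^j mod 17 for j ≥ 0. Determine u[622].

We have u[0] = 1; u[1] = 10; u[2] = 15; u[3] = 14; u[4] = 4; u[5] = 6; u[6] = 9; u[7] = 5; u[8] = 16; u[9] = 7; u[10] = 2; u[11] = 3; u[12] = 13; u[13] = 11; u[14] = 8; u[15] = 12; u[16] = 1.
Since u[16] = u[0] = 1, the sequence is periodic with period 16.
(622 - 0) mod 16 = 14, so u[622] = u[14] = 8.

8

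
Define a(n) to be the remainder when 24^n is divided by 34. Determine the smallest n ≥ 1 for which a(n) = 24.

a(0) = 1,  a(1) = 24,  a(2) = 32,  a(3) = 20,  a(4) = 4,  a(5) = 28,  a(6) = 26,  a(7) = 12,  a(8) = 16,  a(9) = 10,  a(10) = 2,  a(11) = 14,  a(12) = 30,  a(13) = 6,  a(14) = 8,  a(15) = 22,  a(16) = 18,  a(17) = 24.
Since a(17) = a(1) = 24, the sequence is eventually periodic: after a pre-period of length 1 it cycles with period 16.
The value 24 first appears (with n ≥ 1) at a(1).

1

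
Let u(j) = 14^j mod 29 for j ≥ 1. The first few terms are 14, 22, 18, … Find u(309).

14

Computing terms: u(1) = 14, u(2) = 22, u(3) = 18, u(4) = 20, u(5) = 19, u(6) = 5, u(7) = 12, u(8) = 23, u(9) = 3, u(10) = 13, u(11) = 8, u(12) = 25, u(13) = 2, u(14) = 28, u(15) = 15, u(16) = 7, u(17) = 11, u(18) = 9, u(19) = 10, u(20) = 24, u(21) = 17, u(22) = 6, u(23) = 26, u(24) = 16, u(25) = 21, u(26) = 4, u(27) = 27, u(28) = 1, u(29) = 14.
Since u(29) = u(1) = 14, the sequence is periodic with period 28.
(309 - 1) mod 28 = 0, so u(309) = u(1) = 14.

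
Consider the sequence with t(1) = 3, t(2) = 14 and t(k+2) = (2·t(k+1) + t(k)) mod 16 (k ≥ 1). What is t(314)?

6

Listing terms: t(1) = 3; t(2) = 14; t(3) = 15; t(4) = 12; t(5) = 7; t(6) = 10; t(7) = 11; t(8) = 0; t(9) = 11; t(10) = 6; t(11) = 7; t(12) = 4; t(13) = 15; t(14) = 2; t(15) = 3; t(16) = 8; t(17) = 3; t(18) = 14.
Since (t(17), t(18)) = (t(1), t(2)) = (3, 14) (two consecutive terms determine the rest), the sequence is periodic with period 16.
(314 - 1) mod 16 = 9, so t(314) = t(10) = 6.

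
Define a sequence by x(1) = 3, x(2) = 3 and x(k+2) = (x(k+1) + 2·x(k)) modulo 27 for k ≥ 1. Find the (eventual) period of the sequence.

18

We have x(1) = 3, x(2) = 3, x(3) = 9, x(4) = 15, x(5) = 6, x(6) = 9, x(7) = 21, x(8) = 12, x(9) = 0, x(10) = 24, x(11) = 24, x(12) = 18, x(13) = 12, x(14) = 21, x(15) = 18, x(16) = 6, x(17) = 15, x(18) = 0, x(19) = 3, x(20) = 3.
The sequence repeats with period 18.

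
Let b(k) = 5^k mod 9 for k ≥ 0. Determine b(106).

4

Computing terms: b(0) = 1; b(1) = 5; b(2) = 7; b(3) = 8; b(4) = 4; b(5) = 2; b(6) = 1.
Since b(6) = b(0) = 1, the sequence is periodic with period 6.
So b(106) = b(0 + ((106-0) mod 6)) = b(4) = 4.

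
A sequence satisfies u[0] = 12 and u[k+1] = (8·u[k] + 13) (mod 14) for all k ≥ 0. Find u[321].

Computing terms: u[0] = 12,  u[1] = 11,  u[2] = 3,  u[3] = 9,  u[4] = 1,  u[5] = 7,  u[6] = 13,  u[7] = 5,  u[8] = 11.
Since u[8] = u[1] = 11, the sequence is eventually periodic: after a pre-period of length 1 it cycles with period 7.
For k ≥ 1, u[k] depends only on (k - 1) mod 7. (321 - 1) mod 7 = 5, so u[321] = u[6] = 13.

13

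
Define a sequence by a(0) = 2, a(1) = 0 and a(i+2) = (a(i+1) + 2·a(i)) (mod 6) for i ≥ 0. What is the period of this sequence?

Computing terms: a(0) = 2, a(1) = 0, a(2) = 4, a(3) = 4, a(4) = 0, a(5) = 2, a(6) = 2, a(7) = 0.
The sequence repeats with period 6.

6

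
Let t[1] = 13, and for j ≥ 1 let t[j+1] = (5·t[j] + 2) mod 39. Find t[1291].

t[1] = 13, t[2] = 28, t[3] = 25, t[4] = 10, t[5] = 13.
Since t[5] = t[1] = 13, the sequence is periodic with period 4.
So t[1291] = t[1 + ((1291-1) mod 4)] = t[3] = 25.

25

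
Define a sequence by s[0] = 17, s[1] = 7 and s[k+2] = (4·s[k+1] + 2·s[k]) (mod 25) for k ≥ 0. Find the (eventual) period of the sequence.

We have s[0] = 17, s[1] = 7, s[2] = 12, s[3] = 12, s[4] = 22, s[5] = 12, s[6] = 17, s[7] = 17, s[8] = 2, s[9] = 17, s[10] = 22, s[11] = 22, s[12] = 7, s[13] = 22, s[14] = 2, s[15] = 2, s[16] = 12, s[17] = 2, s[18] = 7, s[19] = 7, s[20] = 17, s[21] = 7.
Since (s[20], s[21]) = (s[0], s[1]) = (17, 7) (two consecutive terms determine the rest), the sequence is periodic with period 20.

20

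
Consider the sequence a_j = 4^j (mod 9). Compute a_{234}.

Listing terms: a_1 = 4; a_2 = 7; a_3 = 1; a_4 = 4.
The sequence repeats with period 3.
(234 - 1) mod 3 = 2, so a_{234} = a_3 = 1.

1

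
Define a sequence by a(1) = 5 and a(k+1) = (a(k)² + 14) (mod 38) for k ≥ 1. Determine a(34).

37

Computing terms: a(1) = 5, a(2) = 1, a(3) = 15, a(4) = 11, a(5) = 21, a(6) = 37, a(7) = 15.
Since a(7) = a(3) = 15, the sequence is eventually periodic: after a pre-period of length 2 it cycles with period 4.
For k ≥ 3, a(k) depends only on (k - 3) mod 4. (34 - 3) mod 4 = 3, so a(34) = a(6) = 37.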